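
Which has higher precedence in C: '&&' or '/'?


'/' is multiplicative (level 10); '&&' is logical AND (level 2)
Higher level binds tighter
'/' has higher precedence than '&&'


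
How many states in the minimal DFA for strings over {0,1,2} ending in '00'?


Track the longest suffix of input matching a prefix of '00': 3 classes (prefixes of length 0..2)
Minimal DFA: 3 states


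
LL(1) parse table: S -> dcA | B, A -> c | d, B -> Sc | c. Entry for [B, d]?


For [B, d]: 'd' ∈ FIRST(Sc)
Entry: B -> Sc


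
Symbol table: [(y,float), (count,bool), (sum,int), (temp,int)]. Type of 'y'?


Lookup 'y' → type float


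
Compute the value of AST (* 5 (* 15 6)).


Evaluate inner: (* 15 6) = 90
Evaluate root: (* 5 90) = 450
Result: 450


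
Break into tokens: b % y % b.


Scan left to right, longest-match per lexeme
Tokens: ID(b), OP(%), ID(y), OP(%), ID(b)


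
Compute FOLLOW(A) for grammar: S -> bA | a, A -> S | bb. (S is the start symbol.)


$ ∈ FOLLOW(S). For each A -> αBβ: add FIRST(β)\{ε} to FOLLOW(B); if β nullable, add FOLLOW(A).
FOLLOW(A) = {$}


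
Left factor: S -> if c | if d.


Common prefix: 'if'
Factored: S -> if S', S' -> c | d


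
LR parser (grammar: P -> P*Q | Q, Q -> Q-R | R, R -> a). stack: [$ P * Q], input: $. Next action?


handle 'P*Q' on top; lookahead ∈ FOLLOW(P) = {*, $}
Action: reduce (P -> P*Q)


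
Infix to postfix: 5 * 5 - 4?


Left to right (same or higher precedence on left)
Postfix: 5 5 * 4 -


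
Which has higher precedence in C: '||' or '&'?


'&' is bitwise AND (level 5); '||' is logical OR (level 1)
Higher level binds tighter
'&' has higher precedence than '||'


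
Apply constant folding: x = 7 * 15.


7 * 15 = 105 at compile time
Optimized: x = 105


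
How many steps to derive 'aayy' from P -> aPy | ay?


Derivation: P => aPy => aayy
Steps: 2


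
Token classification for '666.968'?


Pattern: digits with a decimal point
Type: FLOAT_LITERAL


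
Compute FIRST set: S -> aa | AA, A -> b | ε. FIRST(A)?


Per alternative of A: FIRST(b) = {b}; FIRST(ε) = {ε}
FIRST(A) = {b, ε}


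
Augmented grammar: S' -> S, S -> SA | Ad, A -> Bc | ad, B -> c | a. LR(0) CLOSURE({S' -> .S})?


Start: S' -> .S
For each item with dot before a nonterminal B, add B -> .γ for every B-production
Closure: [S' -> .S, S -> .SA, S -> .Ad, A -> .Bc, A -> .ad, B -> .c, B -> .a]


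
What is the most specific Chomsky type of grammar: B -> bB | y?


Right-linear: every RHS is a terminal or a terminal followed by one nonterminal
Classification: Type 3 (Regular)


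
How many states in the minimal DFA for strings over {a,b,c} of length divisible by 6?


Track length mod 6: states 0..5, accept at 0
Minimal DFA: 6 states


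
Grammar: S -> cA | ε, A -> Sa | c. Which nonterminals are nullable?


A nonterminal is nullable iff some alternative derives ε (directly, or every symbol in it is nullable)
Nullable: {S}


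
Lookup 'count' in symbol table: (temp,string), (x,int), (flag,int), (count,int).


Lookup 'count' → type int


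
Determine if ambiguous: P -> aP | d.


right-linear, alternatives start with distinct terminals 'a' vs 'd': unique leftmost derivation
Unambiguous


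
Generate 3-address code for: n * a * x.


Break into single-operator statements:
t1 = n * a
t2 = t1 * x


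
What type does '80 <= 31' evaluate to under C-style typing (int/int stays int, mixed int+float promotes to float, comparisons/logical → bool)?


Operand types: int <= int
Rule: comparison yields bool
Result type: bool


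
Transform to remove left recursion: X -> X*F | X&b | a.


Left-recursive alternatives: X*F, X&b; non-recursive: a
Introduce X': X -> aX', X' -> *FX' | &bX' | ε


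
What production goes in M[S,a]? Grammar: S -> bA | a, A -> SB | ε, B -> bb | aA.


For [S, a]: 'a' ∈ FIRST(a)
Entry: S -> a


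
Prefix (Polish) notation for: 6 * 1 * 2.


left-to-right (same/higher precedence on left): tree is (* (* 6 1) 2)
Prefix: * * 6 1 2


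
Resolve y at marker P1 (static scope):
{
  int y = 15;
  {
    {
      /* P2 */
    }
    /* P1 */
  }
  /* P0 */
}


P1's block does not declare y; resolves to the enclosing declaration at depth 0
y = 15


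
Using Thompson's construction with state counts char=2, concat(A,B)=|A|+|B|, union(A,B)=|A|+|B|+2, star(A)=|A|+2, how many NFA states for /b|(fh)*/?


Syntax tree has 3 char leaf(s), 1 union(s), 1 star(s)
chars contribute 3×2 = 6; each union adds +2; each star adds +2
Total: 6 + 2 + 2 = 10 states


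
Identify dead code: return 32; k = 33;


statement follows a return and is unreachable
Dead: 'k = 33'


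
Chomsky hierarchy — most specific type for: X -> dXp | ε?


Single nonterminal LHS, but d^n p^n is not regular
Classification: Type 2 (Context-Free)


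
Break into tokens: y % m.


Scan left to right, longest-match per lexeme
Tokens: ID(y), OP(%), ID(m)


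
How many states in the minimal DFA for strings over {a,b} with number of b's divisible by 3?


Track (count of b) mod 3: states 0..2, accept at 0
Minimal DFA: 3 states


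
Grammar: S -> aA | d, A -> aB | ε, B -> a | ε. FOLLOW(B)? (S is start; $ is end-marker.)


$ ∈ FOLLOW(S). For each A -> αBβ: add FIRST(β)\{ε} to FOLLOW(B); if β nullable, add FOLLOW(A).
FOLLOW(B) = {$}


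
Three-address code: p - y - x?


Break into single-operator statements:
t1 = p - y
t2 = t1 - x


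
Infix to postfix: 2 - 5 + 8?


Left to right (same or higher precedence on left)
Postfix: 2 5 - 8 +


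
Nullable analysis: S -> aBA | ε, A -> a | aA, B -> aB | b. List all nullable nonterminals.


A nonterminal is nullable iff some alternative derives ε (directly, or every symbol in it is nullable)
Nullable: {S}


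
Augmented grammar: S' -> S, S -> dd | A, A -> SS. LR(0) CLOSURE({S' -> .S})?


Start: S' -> .S
For each item with dot before a nonterminal B, add B -> .γ for every B-production
Closure: [S' -> .S, S -> .dd, S -> .A, A -> .SS]


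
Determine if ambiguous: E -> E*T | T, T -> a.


precedence layered via separate nonterminal T: deterministic
Unambiguous


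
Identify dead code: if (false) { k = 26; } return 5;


condition is constant false, so the whole block is unreachable
Dead: 'if (false) { k = 26; }'


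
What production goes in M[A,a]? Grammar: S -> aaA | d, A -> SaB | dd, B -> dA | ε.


For [A, a]: 'a' ∈ FIRST(SaB)
Entry: A -> SaB


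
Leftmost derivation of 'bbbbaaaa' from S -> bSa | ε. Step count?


Derivation: S => bSa => bbSaa => bbbSaaa => bbbbSaaaa => bbbbaaaa
Steps: 5


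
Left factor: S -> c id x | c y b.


Common prefix: 'c'
Factored: S -> c S', S' -> id x | y b


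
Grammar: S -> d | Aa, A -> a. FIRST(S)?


Per alternative of S: FIRST(d) = {d}; FIRST(Aa) = {a}
FIRST(S) = {a, d}


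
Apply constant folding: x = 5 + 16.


5 + 16 = 21 at compile time
Optimized: x = 21


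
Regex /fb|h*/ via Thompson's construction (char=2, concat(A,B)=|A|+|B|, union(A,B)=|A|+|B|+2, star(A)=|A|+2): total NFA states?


Syntax tree has 3 char leaf(s), 1 union(s), 1 star(s)
chars contribute 3×2 = 6; each union adds +2; each star adds +2
Total: 6 + 2 + 2 = 10 states


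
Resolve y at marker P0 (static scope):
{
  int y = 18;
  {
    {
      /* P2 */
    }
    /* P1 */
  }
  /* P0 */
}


y declared in the same block as P0
y = 18


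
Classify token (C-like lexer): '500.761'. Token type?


Pattern: digits with a decimal point
Type: FLOAT_LITERAL


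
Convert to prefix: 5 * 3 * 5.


left-to-right (same/higher precedence on left): tree is (* (* 5 3) 5)
Prefix: * * 5 3 5


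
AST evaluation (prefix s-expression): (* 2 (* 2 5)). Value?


Evaluate inner: (* 2 5) = 10
Evaluate root: (* 2 10) = 20
Result: 20


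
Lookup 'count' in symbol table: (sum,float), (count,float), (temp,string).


Lookup 'count' → type float


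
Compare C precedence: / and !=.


'/' is multiplicative (level 10); '!=' is equality (level 6)
Higher level binds tighter
'/' has higher precedence than '!='


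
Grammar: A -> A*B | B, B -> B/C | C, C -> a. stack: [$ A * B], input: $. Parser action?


handle 'A*B' on top; lookahead ∈ FOLLOW(A) = {*, $}
Action: reduce (A -> A*B)


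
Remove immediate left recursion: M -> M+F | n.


Left-recursive alternatives: M+F; non-recursive: n
Introduce M': M -> nM', M' -> +FM' | ε


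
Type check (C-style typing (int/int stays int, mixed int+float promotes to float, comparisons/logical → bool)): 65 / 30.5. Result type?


Operand types: int / float
Rule: mixed int/float promotes to float; int/int stays int
Result type: float


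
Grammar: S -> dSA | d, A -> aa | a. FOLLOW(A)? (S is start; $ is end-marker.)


$ ∈ FOLLOW(S). For each A -> αBβ: add FIRST(β)\{ε} to FOLLOW(B); if β nullable, add FOLLOW(A).
FOLLOW(A) = {$, a}


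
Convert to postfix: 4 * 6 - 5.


Left to right (same or higher precedence on left)
Postfix: 4 6 * 5 -


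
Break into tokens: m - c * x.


Scan left to right, longest-match per lexeme
Tokens: ID(m), OP(-), ID(c), OP(*), ID(x)


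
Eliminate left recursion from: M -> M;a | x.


Left-recursive alternatives: M;a; non-recursive: x
Introduce M': M -> xM', M' -> ;aM' | ε


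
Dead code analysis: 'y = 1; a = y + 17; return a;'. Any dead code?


y is read by a's definition; a is returned
No dead code


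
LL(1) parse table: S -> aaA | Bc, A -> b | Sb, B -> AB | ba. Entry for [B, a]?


For [B, a]: 'a' ∈ FIRST(AB)
Entry: B -> AB


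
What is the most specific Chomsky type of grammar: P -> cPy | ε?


Single nonterminal LHS, but c^n y^n is not regular
Classification: Type 2 (Context-Free)


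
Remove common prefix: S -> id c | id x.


Common prefix: 'id'
Factored: S -> id S', S' -> c | x


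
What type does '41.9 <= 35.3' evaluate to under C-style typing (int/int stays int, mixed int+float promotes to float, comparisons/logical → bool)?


Operand types: float <= float
Rule: comparison yields bool
Result type: bool


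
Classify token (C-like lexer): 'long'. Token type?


Pattern: reserved word
Type: KEYWORD


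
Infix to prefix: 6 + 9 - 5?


left-to-right (same/higher precedence on left): tree is (- (+ 6 9) 5)
Prefix: - + 6 9 5


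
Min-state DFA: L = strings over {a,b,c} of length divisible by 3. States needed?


Track length mod 3: states 0..2, accept at 0
Minimal DFA: 3 states


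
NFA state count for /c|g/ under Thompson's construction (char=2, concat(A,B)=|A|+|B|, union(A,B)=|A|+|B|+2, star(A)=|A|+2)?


Syntax tree has 2 char leaf(s), 1 union(s), 0 star(s)
chars contribute 2×2 = 4; each union adds +2; each star adds +2
Total: 4 + 2 + 0 = 6 states


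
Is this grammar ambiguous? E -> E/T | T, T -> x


precedence layered via separate nonterminal T: deterministic
Unambiguous


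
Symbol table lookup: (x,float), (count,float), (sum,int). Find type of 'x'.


Lookup 'x' → type float


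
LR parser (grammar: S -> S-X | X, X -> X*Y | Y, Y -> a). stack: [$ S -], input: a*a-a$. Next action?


no handle ('S-' is not any RHS); shift 'a'
Action: shift


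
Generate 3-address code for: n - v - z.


Break into single-operator statements:
t1 = n - v
t2 = t1 - z


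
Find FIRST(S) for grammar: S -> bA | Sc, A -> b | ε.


Per alternative of S: FIRST(bA) = {b}; FIRST(Sc) = {b}
FIRST(S) = {b}


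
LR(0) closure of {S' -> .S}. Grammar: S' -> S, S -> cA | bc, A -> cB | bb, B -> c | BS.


Start: S' -> .S
For each item with dot before a nonterminal B, add B -> .γ for every B-production
Closure: [S' -> .S, S -> .cA, S -> .bc]


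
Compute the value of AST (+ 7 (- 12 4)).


Evaluate inner: (- 12 4) = 8
Evaluate root: (+ 7 8) = 15
Result: 15


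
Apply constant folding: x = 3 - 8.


3 - 8 = -5 at compile time
Optimized: x = -5


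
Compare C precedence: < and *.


'*' is multiplicative (level 10); '<' is relational (level 7)
Higher level binds tighter
'*' has higher precedence than '<'


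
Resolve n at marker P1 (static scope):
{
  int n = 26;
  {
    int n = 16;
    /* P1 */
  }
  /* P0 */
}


n declared in the same block as P1
n = 16


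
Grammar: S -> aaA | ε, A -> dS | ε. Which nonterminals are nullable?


A nonterminal is nullable iff some alternative derives ε (directly, or every symbol in it is nullable)
Nullable: {A, S}


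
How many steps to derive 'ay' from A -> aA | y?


Derivation: A => aA => ay
Steps: 2


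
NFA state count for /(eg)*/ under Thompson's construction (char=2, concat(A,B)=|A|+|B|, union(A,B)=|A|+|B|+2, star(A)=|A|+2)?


Syntax tree has 2 char leaf(s), 0 union(s), 1 star(s)
chars contribute 2×2 = 4; each union adds +2; each star adds +2
Total: 4 + 0 + 2 = 6 states


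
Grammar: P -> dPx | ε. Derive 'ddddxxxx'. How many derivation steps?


Derivation: P => dPx => ddPxx => dddPxxx => ddddPxxxx => ddddxxxx
Steps: 5


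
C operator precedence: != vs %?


'%' is multiplicative (level 10); '!=' is equality (level 6)
Higher level binds tighter
'%' has higher precedence than '!='


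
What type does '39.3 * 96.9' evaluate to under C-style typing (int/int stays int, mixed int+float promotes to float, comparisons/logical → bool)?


Operand types: float * float
Rule: mixed int/float promotes to float; int/int stays int
Result type: float


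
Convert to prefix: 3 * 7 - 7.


left-to-right (same/higher precedence on left): tree is (- (* 3 7) 7)
Prefix: - * 3 7 7


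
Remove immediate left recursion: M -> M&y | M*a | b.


Left-recursive alternatives: M&y, M*a; non-recursive: b
Introduce M': M -> bM', M' -> &yM' | *aM' | ε


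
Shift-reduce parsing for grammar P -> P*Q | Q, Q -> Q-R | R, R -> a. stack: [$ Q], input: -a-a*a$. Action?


shift '-' to continue Q -> Q-R
Action: shift


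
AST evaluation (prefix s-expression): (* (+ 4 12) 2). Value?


Evaluate inner: (+ 4 12) = 16
Evaluate root: (* 16 2) = 32
Result: 32


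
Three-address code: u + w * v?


Break into single-operator statements:
t1 = w * v
t2 = u + t1


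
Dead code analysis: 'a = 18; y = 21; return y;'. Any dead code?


a is assigned but never read
Dead: 'a = 18'


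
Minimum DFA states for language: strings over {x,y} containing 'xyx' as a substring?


KMP-style automaton: 3 progress states + 1 absorbing accept = 4
Minimal DFA: 4 states


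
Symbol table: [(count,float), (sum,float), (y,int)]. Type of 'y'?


Lookup 'y' → type int


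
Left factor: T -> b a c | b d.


Common prefix: 'b'
Factored: T -> b T', T' -> a c | d


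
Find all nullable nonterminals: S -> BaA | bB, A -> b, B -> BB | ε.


A nonterminal is nullable iff some alternative derives ε (directly, or every symbol in it is nullable)
Nullable: {B}


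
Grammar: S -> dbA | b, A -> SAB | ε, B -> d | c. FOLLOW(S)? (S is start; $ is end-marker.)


$ ∈ FOLLOW(S). For each A -> αBβ: add FIRST(β)\{ε} to FOLLOW(B); if β nullable, add FOLLOW(A).
FOLLOW(S) = {$, b, c, d}


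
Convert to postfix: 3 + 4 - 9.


Left to right (same or higher precedence on left)
Postfix: 3 4 + 9 -


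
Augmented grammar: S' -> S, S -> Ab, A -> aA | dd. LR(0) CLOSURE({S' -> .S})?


Start: S' -> .S
For each item with dot before a nonterminal B, add B -> .γ for every B-production
Closure: [S' -> .S, S -> .Ab, A -> .aA, A -> .dd]


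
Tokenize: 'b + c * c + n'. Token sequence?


Scan left to right, longest-match per lexeme
Tokens: ID(b), OP(+), ID(c), OP(*), ID(c), OP(+), ID(n)


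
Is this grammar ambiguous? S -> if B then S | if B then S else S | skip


dangling else: 'if B then if B then skip else skip' parses two ways
Ambiguous


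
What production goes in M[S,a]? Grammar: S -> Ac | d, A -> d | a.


For [S, a]: 'a' ∈ FIRST(Ac)
Entry: S -> Ac


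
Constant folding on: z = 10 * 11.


10 * 11 = 110 at compile time
Optimized: z = 110


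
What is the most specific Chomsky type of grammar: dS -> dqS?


LHS has context (more than one symbol) and |LHS| ≤ |RHS|
Classification: Type 1 (Context-Sensitive)


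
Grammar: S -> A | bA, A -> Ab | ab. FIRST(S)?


Per alternative of S: FIRST(A) = {a}; FIRST(bA) = {b}
FIRST(S) = {a, b}


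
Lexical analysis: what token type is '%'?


Pattern: operator symbol
Type: OPERATOR


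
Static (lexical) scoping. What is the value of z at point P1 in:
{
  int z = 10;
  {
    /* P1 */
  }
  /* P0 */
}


P1's block does not declare z; resolves to the enclosing declaration at depth 0
z = 10


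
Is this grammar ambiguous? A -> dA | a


right-linear, alternatives start with distinct terminals 'd' vs 'a': unique leftmost derivation
Unambiguous


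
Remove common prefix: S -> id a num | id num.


Common prefix: 'id'
Factored: S -> id S', S' -> a num | num


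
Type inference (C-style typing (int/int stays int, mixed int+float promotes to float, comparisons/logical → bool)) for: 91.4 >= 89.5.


Operand types: float >= float
Rule: comparison yields bool
Result type: bool


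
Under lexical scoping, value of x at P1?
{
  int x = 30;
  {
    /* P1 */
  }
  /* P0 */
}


P1's block does not declare x; resolves to the enclosing declaration at depth 0
x = 30


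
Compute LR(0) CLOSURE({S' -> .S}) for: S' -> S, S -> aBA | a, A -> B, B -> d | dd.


Start: S' -> .S
For each item with dot before a nonterminal B, add B -> .γ for every B-production
Closure: [S' -> .S, S -> .aBA, S -> .a]


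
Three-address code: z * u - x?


Break into single-operator statements:
t1 = z * u
t2 = t1 - x


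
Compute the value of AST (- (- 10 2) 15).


Evaluate inner: (- 10 2) = 8
Evaluate root: (- 8 15) = -7
Result: -7


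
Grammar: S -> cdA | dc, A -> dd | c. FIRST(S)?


Per alternative of S: FIRST(cdA) = {c}; FIRST(dc) = {d}
FIRST(S) = {c, d}


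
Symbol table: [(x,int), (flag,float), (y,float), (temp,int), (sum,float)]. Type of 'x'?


Lookup 'x' → type int


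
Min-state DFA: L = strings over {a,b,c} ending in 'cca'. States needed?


Track the longest suffix of input matching a prefix of 'cca': 4 classes (prefixes of length 0..3)
Minimal DFA: 4 states


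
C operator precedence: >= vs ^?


'>=' is relational (level 7); '^' is bitwise XOR (level 4)
Higher level binds tighter
'>=' has higher precedence than '^'


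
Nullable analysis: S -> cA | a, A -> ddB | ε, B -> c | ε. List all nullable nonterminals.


A nonterminal is nullable iff some alternative derives ε (directly, or every symbol in it is nullable)
Nullable: {A, B}


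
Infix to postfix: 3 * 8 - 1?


Left to right (same or higher precedence on left)
Postfix: 3 8 * 1 -


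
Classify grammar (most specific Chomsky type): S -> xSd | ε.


Single nonterminal LHS, but x^n d^n is not regular
Classification: Type 2 (Context-Free)


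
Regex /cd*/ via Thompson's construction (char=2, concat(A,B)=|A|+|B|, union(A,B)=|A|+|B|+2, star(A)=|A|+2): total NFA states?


Syntax tree has 2 char leaf(s), 0 union(s), 1 star(s)
chars contribute 2×2 = 4; each union adds +2; each star adds +2
Total: 4 + 0 + 2 = 6 states


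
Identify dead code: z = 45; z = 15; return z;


first assignment to z is overwritten before any read
Dead: 'z = 45'


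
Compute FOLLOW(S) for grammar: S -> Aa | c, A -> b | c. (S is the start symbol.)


$ ∈ FOLLOW(S). For each A -> αBβ: add FIRST(β)\{ε} to FOLLOW(B); if β nullable, add FOLLOW(A).
FOLLOW(S) = {$}


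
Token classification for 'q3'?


Pattern: letter/underscore followed by alphanumerics, not a keyword
Type: IDENTIFIER


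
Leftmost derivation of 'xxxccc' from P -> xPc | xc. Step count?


Derivation: P => xPc => xxPcc => xxxccc
Steps: 3


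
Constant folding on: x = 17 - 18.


17 - 18 = -1 at compile time
Optimized: x = -1


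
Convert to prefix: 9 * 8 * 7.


left-to-right (same/higher precedence on left): tree is (* (* 9 8) 7)
Prefix: * * 9 8 7


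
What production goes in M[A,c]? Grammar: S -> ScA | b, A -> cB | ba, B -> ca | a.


For [A, c]: 'c' ∈ FIRST(cB)
Entry: A -> cB


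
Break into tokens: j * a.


Scan left to right, longest-match per lexeme
Tokens: ID(j), OP(*), ID(a)


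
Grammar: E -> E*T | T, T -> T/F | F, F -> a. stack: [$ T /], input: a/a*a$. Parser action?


no handle; shift 'a'
Action: shift


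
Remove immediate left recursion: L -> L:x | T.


Left-recursive alternatives: L:x; non-recursive: T
Introduce L': L -> TL', L' -> :xL' | ε


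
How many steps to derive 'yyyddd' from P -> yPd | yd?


Derivation: P => yPd => yyPdd => yyyddd
Steps: 3


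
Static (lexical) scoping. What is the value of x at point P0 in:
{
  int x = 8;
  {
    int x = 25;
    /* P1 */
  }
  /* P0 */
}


x declared in the same block as P0
x = 8


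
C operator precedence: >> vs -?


'-' is additive (level 9); '>>' is shift (level 8)
Higher level binds tighter
'-' has higher precedence than '>>'


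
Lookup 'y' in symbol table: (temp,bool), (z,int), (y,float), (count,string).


Lookup 'y' → type float


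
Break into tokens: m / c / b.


Scan left to right, longest-match per lexeme
Tokens: ID(m), OP(/), ID(c), OP(/), ID(b)


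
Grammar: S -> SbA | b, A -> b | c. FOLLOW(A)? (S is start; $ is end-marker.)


$ ∈ FOLLOW(S). For each A -> αBβ: add FIRST(β)\{ε} to FOLLOW(B); if β nullable, add FOLLOW(A).
FOLLOW(A) = {$, b}


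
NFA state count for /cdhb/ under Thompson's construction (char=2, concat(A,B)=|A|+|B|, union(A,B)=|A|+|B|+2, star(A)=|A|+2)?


Syntax tree has 4 char leaf(s), 0 union(s), 0 star(s)
chars contribute 4×2 = 8; each union adds +2; each star adds +2
Total: 8 + 0 + 0 = 8 states


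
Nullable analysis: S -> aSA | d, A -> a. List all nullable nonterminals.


A nonterminal is nullable iff some alternative derives ε (directly, or every symbol in it is nullable)
Nullable: {}


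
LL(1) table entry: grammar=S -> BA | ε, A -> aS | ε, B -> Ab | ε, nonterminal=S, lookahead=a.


For [S, a]: 'a' ∈ FIRST(BA)
Entry: S -> BA


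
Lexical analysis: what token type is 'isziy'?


Pattern: letter/underscore followed by alphanumerics, not a keyword
Type: IDENTIFIER


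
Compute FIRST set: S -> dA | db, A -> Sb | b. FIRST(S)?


Per alternative of S: FIRST(dA) = {d}; FIRST(db) = {d}
FIRST(S) = {d}


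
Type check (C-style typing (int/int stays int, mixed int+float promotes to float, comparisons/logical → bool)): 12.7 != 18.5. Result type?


Operand types: float != float
Rule: comparison yields bool
Result type: bool


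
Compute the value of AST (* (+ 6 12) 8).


Evaluate inner: (+ 6 12) = 18
Evaluate root: (* 18 8) = 144
Result: 144


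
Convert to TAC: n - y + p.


Break into single-operator statements:
t1 = n - y
t2 = t1 + p


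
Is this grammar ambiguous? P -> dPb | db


balanced d^n…b^n: each string has a unique parse
Unambiguous


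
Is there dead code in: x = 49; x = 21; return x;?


first assignment to x is overwritten before any read
Dead: 'x = 49'


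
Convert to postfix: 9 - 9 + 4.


Left to right (same or higher precedence on left)
Postfix: 9 9 - 4 +


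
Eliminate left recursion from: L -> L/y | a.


Left-recursive alternatives: L/y; non-recursive: a
Introduce L': L -> aL', L' -> /yL' | ε


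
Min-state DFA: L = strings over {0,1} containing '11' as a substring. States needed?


KMP-style automaton: 2 progress states + 1 absorbing accept = 3
Minimal DFA: 3 states


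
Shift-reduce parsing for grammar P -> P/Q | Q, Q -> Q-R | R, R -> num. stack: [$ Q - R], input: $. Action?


handle 'Q-R' on top
Action: reduce (Q -> Q-R)


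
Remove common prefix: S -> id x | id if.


Common prefix: 'id'
Factored: S -> id S', S' -> x | if


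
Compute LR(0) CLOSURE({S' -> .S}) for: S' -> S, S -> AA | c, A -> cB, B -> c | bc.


Start: S' -> .S
For each item with dot before a nonterminal B, add B -> .γ for every B-production
Closure: [S' -> .S, S -> .AA, S -> .c, A -> .cB]


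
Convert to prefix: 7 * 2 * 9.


left-to-right (same/higher precedence on left): tree is (* (* 7 2) 9)
Prefix: * * 7 2 9


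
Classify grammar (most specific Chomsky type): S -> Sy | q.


Left-linear: every RHS is a terminal or one nonterminal followed by a terminal
Classification: Type 3 (Regular)


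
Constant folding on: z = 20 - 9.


20 - 9 = 11 at compile time
Optimized: z = 11


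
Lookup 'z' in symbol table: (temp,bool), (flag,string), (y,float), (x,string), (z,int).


Lookup 'z' → type int


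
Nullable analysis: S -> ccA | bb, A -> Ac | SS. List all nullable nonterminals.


A nonterminal is nullable iff some alternative derives ε (directly, or every symbol in it is nullable)
Nullable: {}


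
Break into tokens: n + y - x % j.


Scan left to right, longest-match per lexeme
Tokens: ID(n), OP(+), ID(y), OP(-), ID(x), OP(%), ID(j)


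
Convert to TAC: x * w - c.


Break into single-operator statements:
t1 = x * w
t2 = t1 - c


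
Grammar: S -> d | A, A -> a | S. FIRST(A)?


Per alternative of A: FIRST(a) = {a}; FIRST(S) = {a, d}
FIRST(A) = {a, d}


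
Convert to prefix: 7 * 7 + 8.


left-to-right (same/higher precedence on left): tree is (+ (* 7 7) 8)
Prefix: + * 7 7 8


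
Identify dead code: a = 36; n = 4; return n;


a is assigned but never read
Dead: 'a = 36'


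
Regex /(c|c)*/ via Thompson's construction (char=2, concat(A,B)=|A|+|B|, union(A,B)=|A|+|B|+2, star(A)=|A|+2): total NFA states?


Syntax tree has 2 char leaf(s), 1 union(s), 1 star(s)
chars contribute 2×2 = 4; each union adds +2; each star adds +2
Total: 4 + 2 + 2 = 8 states


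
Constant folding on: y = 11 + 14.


11 + 14 = 25 at compile time
Optimized: y = 25


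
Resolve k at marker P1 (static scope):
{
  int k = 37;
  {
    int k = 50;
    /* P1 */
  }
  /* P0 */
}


k declared in the same block as P1
k = 50


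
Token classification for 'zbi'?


Pattern: letter/underscore followed by alphanumerics, not a keyword
Type: IDENTIFIER


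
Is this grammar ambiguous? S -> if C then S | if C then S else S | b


dangling else: 'if C then if C then b else b' parses two ways
Ambiguous


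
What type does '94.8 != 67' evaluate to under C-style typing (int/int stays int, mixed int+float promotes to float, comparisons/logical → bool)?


Operand types: float != int
Rule: comparison yields bool
Result type: bool


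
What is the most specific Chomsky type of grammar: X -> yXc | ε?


Single nonterminal LHS, but y^n c^n is not regular
Classification: Type 2 (Context-Free)


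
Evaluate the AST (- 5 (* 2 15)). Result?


Evaluate inner: (* 2 15) = 30
Evaluate root: (- 5 30) = -25
Result: -25


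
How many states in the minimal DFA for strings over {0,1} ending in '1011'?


Track the longest suffix of input matching a prefix of '1011': 5 classes (prefixes of length 0..4)
Minimal DFA: 5 states


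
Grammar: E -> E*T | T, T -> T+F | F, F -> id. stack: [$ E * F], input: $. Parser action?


'F' (not preceded by T+) is the handle for T -> F
Action: reduce (T -> F)


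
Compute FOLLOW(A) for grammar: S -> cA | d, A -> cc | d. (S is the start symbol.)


$ ∈ FOLLOW(S). For each A -> αBβ: add FIRST(β)\{ε} to FOLLOW(B); if β nullable, add FOLLOW(A).
FOLLOW(A) = {$}


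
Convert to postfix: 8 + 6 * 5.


* has higher precedence, evaluate 6*5 first
Postfix: 8 6 5 * +


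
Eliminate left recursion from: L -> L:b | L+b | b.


Left-recursive alternatives: L:b, L+b; non-recursive: b
Introduce L': L -> bL', L' -> :bL' | +bL' | ε


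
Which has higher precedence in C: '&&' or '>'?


'>' is relational (level 7); '&&' is logical AND (level 2)
Higher level binds tighter
'>' has higher precedence than '&&'


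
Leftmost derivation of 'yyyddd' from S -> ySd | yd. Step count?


Derivation: S => ySd => yySdd => yyyddd
Steps: 3


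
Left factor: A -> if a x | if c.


Common prefix: 'if'
Factored: A -> if A', A' -> a x | c


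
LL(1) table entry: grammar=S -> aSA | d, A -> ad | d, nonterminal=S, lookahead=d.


For [S, d]: 'd' ∈ FIRST(d)
Entry: S -> d


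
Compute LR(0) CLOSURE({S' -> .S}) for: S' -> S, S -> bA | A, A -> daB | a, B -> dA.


Start: S' -> .S
For each item with dot before a nonterminal B, add B -> .γ for every B-production
Closure: [S' -> .S, S -> .bA, S -> .A, A -> .daB, A -> .a]


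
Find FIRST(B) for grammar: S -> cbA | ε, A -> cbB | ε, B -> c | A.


Per alternative of B: FIRST(c) = {c}; FIRST(A) = {c, ε}
FIRST(B) = {c, ε}


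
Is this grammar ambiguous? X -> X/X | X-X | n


'n/n-n' has two parse trees (no precedence encoded between / and -)
Ambiguous


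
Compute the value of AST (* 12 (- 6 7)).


Evaluate inner: (- 6 7) = -1
Evaluate root: (* 12 -1) = -12
Result: -12


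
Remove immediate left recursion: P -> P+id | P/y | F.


Left-recursive alternatives: P+id, P/y; non-recursive: F
Introduce P': P -> FP', P' -> +idP' | /yP' | ε


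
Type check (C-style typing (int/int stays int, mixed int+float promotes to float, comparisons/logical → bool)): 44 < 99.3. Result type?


Operand types: int < float
Rule: comparison yields bool
Result type: bool


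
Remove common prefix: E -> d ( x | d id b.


Common prefix: 'd'
Factored: E -> d E', E' -> ( x | id b


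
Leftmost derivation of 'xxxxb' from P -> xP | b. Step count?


Derivation: P => xP => xxP => xxxP => xxxxP => xxxxb
Steps: 5


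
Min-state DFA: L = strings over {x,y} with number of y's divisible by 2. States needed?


Track (count of y) mod 2: states 0..1, accept at 0
Minimal DFA: 2 states


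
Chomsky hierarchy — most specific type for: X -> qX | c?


Right-linear: every RHS is a terminal or a terminal followed by one nonterminal
Classification: Type 3 (Regular)


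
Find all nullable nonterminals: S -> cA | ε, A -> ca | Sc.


A nonterminal is nullable iff some alternative derives ε (directly, or every symbol in it is nullable)
Nullable: {S}


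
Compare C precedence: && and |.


'|' is bitwise OR (level 3); '&&' is logical AND (level 2)
Higher level binds tighter
'|' has higher precedence than '&&'


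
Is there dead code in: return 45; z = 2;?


statement follows a return and is unreachable
Dead: 'z = 2'


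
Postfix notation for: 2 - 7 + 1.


Left to right (same or higher precedence on left)
Postfix: 2 7 - 1 +


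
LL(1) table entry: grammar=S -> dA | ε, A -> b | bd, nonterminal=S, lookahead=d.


For [S, d]: 'd' ∈ FIRST(dA)
Entry: S -> dA


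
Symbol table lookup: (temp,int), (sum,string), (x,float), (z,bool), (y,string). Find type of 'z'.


Lookup 'z' → type bool


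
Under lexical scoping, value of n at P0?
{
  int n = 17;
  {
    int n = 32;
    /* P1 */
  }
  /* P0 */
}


n declared in the same block as P0
n = 17


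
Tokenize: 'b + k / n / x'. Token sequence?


Scan left to right, longest-match per lexeme
Tokens: ID(b), OP(+), ID(k), OP(/), ID(n), OP(/), ID(x)


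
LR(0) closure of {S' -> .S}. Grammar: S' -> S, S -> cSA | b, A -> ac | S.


Start: S' -> .S
For each item with dot before a nonterminal B, add B -> .γ for every B-production
Closure: [S' -> .S, S -> .cSA, S -> .b]


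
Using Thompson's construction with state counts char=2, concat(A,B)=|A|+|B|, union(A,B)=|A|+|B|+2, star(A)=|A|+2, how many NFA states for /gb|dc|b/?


Syntax tree has 5 char leaf(s), 2 union(s), 0 star(s)
chars contribute 5×2 = 10; each union adds +2; each star adds +2
Total: 10 + 4 + 0 = 14 states


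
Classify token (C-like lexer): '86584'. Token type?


Pattern: digits only
Type: INTEGER_LITERAL


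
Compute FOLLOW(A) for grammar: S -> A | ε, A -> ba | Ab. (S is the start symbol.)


$ ∈ FOLLOW(S). For each A -> αBβ: add FIRST(β)\{ε} to FOLLOW(B); if β nullable, add FOLLOW(A).
FOLLOW(A) = {$, b}


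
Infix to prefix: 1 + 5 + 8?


left-to-right (same/higher precedence on left): tree is (+ (+ 1 5) 8)
Prefix: + + 1 5 8


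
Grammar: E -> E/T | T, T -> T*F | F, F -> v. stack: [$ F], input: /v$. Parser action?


'F' (not preceded by T*) is the handle for T -> F
Action: reduce (T -> F)


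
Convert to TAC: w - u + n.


Break into single-operator statements:
t1 = w - u
t2 = t1 + n


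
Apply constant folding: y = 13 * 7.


13 * 7 = 91 at compile time
Optimized: y = 91


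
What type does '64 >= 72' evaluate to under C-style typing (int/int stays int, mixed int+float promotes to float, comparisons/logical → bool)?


Operand types: int >= int
Rule: comparison yields bool
Result type: bool


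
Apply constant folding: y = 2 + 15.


2 + 15 = 17 at compile time
Optimized: y = 17


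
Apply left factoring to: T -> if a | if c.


Common prefix: 'if'
Factored: T -> if T', T' -> a | c


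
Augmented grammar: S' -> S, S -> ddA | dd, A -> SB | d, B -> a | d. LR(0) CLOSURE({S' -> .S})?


Start: S' -> .S
For each item with dot before a nonterminal B, add B -> .γ for every B-production
Closure: [S' -> .S, S -> .ddA, S -> .dd]


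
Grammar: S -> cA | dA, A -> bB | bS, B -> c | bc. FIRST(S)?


Per alternative of S: FIRST(cA) = {c}; FIRST(dA) = {d}
FIRST(S) = {c, d}


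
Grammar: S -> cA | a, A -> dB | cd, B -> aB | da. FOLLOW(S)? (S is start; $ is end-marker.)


$ ∈ FOLLOW(S). For each A -> αBβ: add FIRST(β)\{ε} to FOLLOW(B); if β nullable, add FOLLOW(A).
FOLLOW(S) = {$}


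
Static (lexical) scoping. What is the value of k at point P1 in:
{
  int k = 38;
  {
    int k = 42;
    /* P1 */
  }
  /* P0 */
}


k declared in the same block as P1
k = 42


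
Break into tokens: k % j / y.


Scan left to right, longest-match per lexeme
Tokens: ID(k), OP(%), ID(j), OP(/), ID(y)


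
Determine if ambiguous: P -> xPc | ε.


balanced x^n…c^n: each string has a unique parse
Unambiguous


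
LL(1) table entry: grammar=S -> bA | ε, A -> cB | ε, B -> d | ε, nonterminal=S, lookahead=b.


For [S, b]: 'b' ∈ FIRST(bA)
Entry: S -> bA


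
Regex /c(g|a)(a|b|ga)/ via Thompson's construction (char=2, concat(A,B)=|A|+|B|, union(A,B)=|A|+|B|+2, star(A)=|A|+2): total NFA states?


Syntax tree has 7 char leaf(s), 3 union(s), 0 star(s)
chars contribute 7×2 = 14; each union adds +2; each star adds +2
Total: 14 + 6 + 0 = 20 states


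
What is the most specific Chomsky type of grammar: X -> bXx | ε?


Single nonterminal LHS, but b^n x^n is not regular
Classification: Type 2 (Context-Free)


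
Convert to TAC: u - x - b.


Break into single-operator statements:
t1 = u - x
t2 = t1 - b


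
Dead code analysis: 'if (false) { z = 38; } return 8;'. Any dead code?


condition is constant false, so the whole block is unreachable
Dead: 'if (false) { z = 38; }'


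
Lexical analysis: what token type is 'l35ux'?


Pattern: letter/underscore followed by alphanumerics, not a keyword
Type: IDENTIFIER


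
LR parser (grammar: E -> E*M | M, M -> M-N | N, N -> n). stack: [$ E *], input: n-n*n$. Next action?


no handle ('E*' is not any RHS); shift 'n'
Action: shift


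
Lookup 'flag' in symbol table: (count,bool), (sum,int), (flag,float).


Lookup 'flag' → type float


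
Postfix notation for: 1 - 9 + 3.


Left to right (same or higher precedence on left)
Postfix: 1 9 - 3 +


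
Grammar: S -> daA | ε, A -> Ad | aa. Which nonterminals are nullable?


A nonterminal is nullable iff some alternative derives ε (directly, or every symbol in it is nullable)
Nullable: {S}


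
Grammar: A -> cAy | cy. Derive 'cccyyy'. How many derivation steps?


Derivation: A => cAy => ccAyy => cccyyy
Steps: 3


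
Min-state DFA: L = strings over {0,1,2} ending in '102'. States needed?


Track the longest suffix of input matching a prefix of '102': 4 classes (prefixes of length 0..3)
Minimal DFA: 4 states


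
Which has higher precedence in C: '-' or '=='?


'-' is additive (level 9); '==' is equality (level 6)
Higher level binds tighter
'-' has higher precedence than '=='


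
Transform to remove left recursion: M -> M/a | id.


Left-recursive alternatives: M/a; non-recursive: id
Introduce M': M -> idM', M' -> /aM' | ε


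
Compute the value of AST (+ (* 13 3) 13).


Evaluate inner: (* 13 3) = 39
Evaluate root: (+ 39 13) = 52
Result: 52


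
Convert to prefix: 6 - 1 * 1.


'*' binds tighter: tree is (- 6 (* 1 1))
Prefix: - 6 * 1 1


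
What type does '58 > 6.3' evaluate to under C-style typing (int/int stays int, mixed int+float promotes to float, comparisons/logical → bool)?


Operand types: int > float
Rule: comparison yields bool
Result type: bool


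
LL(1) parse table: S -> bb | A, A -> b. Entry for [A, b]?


For [A, b]: 'b' ∈ FIRST(b)
Entry: A -> b


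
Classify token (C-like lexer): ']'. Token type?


Pattern: delimiter/punctuation
Type: PUNCTUATION


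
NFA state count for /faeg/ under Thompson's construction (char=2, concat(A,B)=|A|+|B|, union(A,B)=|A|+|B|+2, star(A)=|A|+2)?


Syntax tree has 4 char leaf(s), 0 union(s), 0 star(s)
chars contribute 4×2 = 8; each union adds +2; each star adds +2
Total: 8 + 0 + 0 = 8 states


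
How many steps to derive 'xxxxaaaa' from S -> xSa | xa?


Derivation: S => xSa => xxSaa => xxxSaaa => xxxxaaaa
Steps: 4


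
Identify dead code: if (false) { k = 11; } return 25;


condition is constant false, so the whole block is unreachable
Dead: 'if (false) { k = 11; }'


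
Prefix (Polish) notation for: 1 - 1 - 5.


left-to-right (same/higher precedence on left): tree is (- (- 1 1) 5)
Prefix: - - 1 1 5


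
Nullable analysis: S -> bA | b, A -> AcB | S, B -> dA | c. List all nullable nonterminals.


A nonterminal is nullable iff some alternative derives ε (directly, or every symbol in it is nullable)
Nullable: {}


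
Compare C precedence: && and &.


'&' is bitwise AND (level 5); '&&' is logical AND (level 2)
Higher level binds tighter
'&' has higher precedence than '&&'


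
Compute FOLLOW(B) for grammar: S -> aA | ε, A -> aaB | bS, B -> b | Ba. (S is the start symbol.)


$ ∈ FOLLOW(S). For each A -> αBβ: add FIRST(β)\{ε} to FOLLOW(B); if β nullable, add FOLLOW(A).
FOLLOW(B) = {$, a}


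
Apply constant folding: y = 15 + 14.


15 + 14 = 29 at compile time
Optimized: y = 29


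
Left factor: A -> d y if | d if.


Common prefix: 'd'
Factored: A -> d A', A' -> y if | if


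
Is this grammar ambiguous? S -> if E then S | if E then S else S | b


dangling else: 'if E then if E then b else b' parses two ways
Ambiguous


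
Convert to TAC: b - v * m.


Break into single-operator statements:
t1 = v * m
t2 = b - t1


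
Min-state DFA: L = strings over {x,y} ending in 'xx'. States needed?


Track the longest suffix of input matching a prefix of 'xx': 3 classes (prefixes of length 0..2)
Minimal DFA: 3 states


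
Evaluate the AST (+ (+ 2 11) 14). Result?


Evaluate inner: (+ 2 11) = 13
Evaluate root: (+ 13 14) = 27
Result: 27


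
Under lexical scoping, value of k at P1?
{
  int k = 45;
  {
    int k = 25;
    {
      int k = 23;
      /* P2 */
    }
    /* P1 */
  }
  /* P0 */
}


k declared in the same block as P1
k = 25


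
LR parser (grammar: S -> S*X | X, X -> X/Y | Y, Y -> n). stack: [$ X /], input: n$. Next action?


no handle; shift 'n'
Action: shift
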